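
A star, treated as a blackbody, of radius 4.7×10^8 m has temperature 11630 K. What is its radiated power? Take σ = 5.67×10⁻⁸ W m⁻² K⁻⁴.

A = 4πr² = 4π × (4.7×10^8)² = 2.78×10^18 m².
P = σAT⁴ = 5.67×10⁻⁸ × 2.78×10^18 × (11630)⁴ = 5.67×10⁻⁸ × 2.78×10^18 × 1.83×10^16.
P = 2.88×10^27 W.

P ≈ 2.88×10^27 W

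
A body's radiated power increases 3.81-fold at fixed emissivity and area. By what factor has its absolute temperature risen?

P ∝ T⁴ ⇒ T ∝ P^(1/4), so T scales by (3.81)^(1/4) = 1.40.

factor ≈ 1.40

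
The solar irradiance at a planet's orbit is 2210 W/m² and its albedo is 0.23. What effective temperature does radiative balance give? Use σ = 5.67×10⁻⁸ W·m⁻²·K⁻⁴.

T ≈ 294 K

Power absorbed = (1−a)S·πR²; power emitted = 4πR²σT⁴. Equating and cancelling πR²:
T = ((1−a)S / 4σ)^(1/4) = (1700 / (4 × 5.67×10⁻⁸))^(1/4) = (7.50×10^9)^(1/4).
T = 294 K.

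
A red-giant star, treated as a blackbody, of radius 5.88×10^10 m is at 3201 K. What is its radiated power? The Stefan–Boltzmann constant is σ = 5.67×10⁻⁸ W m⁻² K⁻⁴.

A = 4πr² = 4π × (5.88×10^10)² = 4.34×10^22 m².
P = σAT⁴ = 5.67×10⁻⁸ × 4.34×10^22 × (3201)⁴ = 5.67×10⁻⁸ × 4.34×10^22 × 1.05×10^14.
P = 2.59×10^29 W.

P ≈ 2.59×10^29 W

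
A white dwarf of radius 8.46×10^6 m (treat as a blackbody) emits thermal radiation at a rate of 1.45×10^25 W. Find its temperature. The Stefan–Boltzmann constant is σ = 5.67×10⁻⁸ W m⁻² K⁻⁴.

T ≈ 23100 K

A = 4πr² = 4π × (8.46×10^6)² = 8.99×10^14 m².
From P = σAT⁴, T = (P / σA)^(1/4) = (1.45×10^25 / (5.67×10⁻⁸ × 8.99×10^14))^(1/4).
T = (2.84×10^17)^(1/4) = 23100 K.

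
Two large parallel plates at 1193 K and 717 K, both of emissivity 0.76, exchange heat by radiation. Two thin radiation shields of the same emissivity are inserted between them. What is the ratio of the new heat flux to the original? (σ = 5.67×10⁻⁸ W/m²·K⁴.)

ratio ≈ 0.333

With N identical shields there are N+1 = 3 gaps in series, each with the same radiative resistance, so the flux falls to 1/(N+1) of its unshielded value.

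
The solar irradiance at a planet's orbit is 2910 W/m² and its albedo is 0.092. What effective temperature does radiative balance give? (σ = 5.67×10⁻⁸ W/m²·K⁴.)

T ≈ 329 K

Power absorbed = (1−a)S·πR²; power emitted = 4πR²σT⁴. Equating and cancelling πR²:
T = ((1−a)S / 4σ)^(1/4) = (2640 / (4 × 5.67×10⁻⁸))^(1/4) = (1.17×10^10)^(1/4).
T = 329 K.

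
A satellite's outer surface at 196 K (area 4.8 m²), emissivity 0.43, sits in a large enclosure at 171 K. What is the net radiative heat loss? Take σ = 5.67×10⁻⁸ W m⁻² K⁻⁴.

Q ≈ 72.6 W

Q = εσA(T⁴ − T_s⁴). T⁴ − T_s⁴ = (196)⁴ − (171)⁴ = 1.48×10^9 − 8.55×10^8 = 6.21×10^8 K⁴.
Q = 0.43 × 5.67×10⁻⁸ × 4.80 × 6.21×10^8 = 72.6 W.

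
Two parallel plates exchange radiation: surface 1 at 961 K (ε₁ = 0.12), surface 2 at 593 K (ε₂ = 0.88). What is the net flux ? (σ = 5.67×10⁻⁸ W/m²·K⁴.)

q ≈ 4880 W/m²

For two large parallel gray plates, q = σ(T₁⁴ − T₂⁴) / (1/ε₁ + 1/ε₂ − 1).
1/ε₁ + 1/ε₂ − 1 = 1/0.12 + 1/0.88 − 1 = 8.470.
T₁⁴ − T₂⁴ = 8.53×10^11 − 1.24×10^11 = 7.29×10^11 K⁴.
q = 5.67×10⁻⁸ × 7.29×10^11 / 8.470 = 4880 W/m².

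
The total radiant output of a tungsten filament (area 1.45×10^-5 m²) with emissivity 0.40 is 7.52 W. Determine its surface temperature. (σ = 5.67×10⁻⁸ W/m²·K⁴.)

T ≈ 2190 K

From P = εσAT⁴, T = (P / εσA)^(1/4) = (7.52 / (0.40 × 5.67×10⁻⁸ × 1.45×10^-5))^(1/4).
T = (2.29×10^13)^(1/4) = 2190 K.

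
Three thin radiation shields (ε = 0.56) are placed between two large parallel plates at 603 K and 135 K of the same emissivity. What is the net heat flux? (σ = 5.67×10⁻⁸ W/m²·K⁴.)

Each of the 4 gaps contributes resistance (2/ε − 1) = 2/0.56 − 1 = 2.571; total = 10.29.
q = σ(T₁⁴ − T₂⁴) / 10.29 = 5.67×10⁻⁸ × 1.32×10^11 / 10.29 = 727 W/m².

q ≈ 727 W/m²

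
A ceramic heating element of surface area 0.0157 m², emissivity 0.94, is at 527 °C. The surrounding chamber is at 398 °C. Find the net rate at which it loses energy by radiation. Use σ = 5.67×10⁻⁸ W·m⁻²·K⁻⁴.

Q ≈ 173 W

Convert: 527 °C = 800 K; 398 °C = 671 K.
Q = εσA(T⁴ − T_s⁴). T⁴ − T_s⁴ = (800)⁴ − (671)⁴ = 4.10×10^11 − 2.03×10^11 = 2.07×10^11 K⁴.
Q = 0.94 × 5.67×10⁻⁸ × 0.0157 × 2.07×10^11 = 173 W.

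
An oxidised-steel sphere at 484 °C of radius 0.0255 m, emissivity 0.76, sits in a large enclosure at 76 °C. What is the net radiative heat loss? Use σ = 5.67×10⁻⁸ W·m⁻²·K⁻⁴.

Q ≈ 110 W

A = 4πr² = 4π × (0.0255)² = 8.17×10^-3 m².
Convert: 484 °C = 757 K; 76 °C = 349 K.
Q = εσA(T⁴ − T_s⁴). T⁴ − T_s⁴ = (757)⁴ − (349)⁴ = 3.28×10^11 − 1.48×10^10 = 3.14×10^11 K⁴.
Q = 0.76 × 5.67×10⁻⁸ × 8.17×10^-3 × 3.14×10^11 = 110 W.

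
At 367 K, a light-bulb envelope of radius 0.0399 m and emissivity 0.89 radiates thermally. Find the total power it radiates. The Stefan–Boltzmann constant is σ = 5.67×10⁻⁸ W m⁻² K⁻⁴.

P ≈ 18.3 W

A = 4πr² = 4π × (0.0399)² = 0.0200 m².
Stefan–Boltzmann: P = εσAT⁴ = 0.89 × 5.67×10⁻⁸ × 0.0200 × (367)⁴ = 0.89 × 5.67×10⁻⁸ × 0.0200 × 1.81×10^10.
P = 18.3 W.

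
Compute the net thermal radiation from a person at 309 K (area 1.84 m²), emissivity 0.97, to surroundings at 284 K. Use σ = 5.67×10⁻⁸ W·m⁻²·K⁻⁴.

Q ≈ 264 W

Q = εσA(T⁴ − T_s⁴). T⁴ − T_s⁴ = (309)⁴ − (284)⁴ = 9.12×10^9 − 6.51×10^9 = 2.61×10^9 K⁴.
Q = 0.97 × 5.67×10⁻⁸ × 1.84 × 2.61×10^9 = 264 W.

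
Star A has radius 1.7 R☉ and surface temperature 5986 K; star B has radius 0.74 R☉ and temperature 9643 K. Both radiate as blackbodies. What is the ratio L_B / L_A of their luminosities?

L_B/L_A ≈ 1.28

L = 4πR²σT⁴ ∝ R²T⁴, so L_B/L_A = (0.74/1.7)² × (9643/5986)⁴ = 0.189 × 6.73 = 1.28.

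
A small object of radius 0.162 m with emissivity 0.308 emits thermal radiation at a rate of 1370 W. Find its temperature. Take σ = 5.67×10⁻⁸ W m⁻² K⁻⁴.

T ≈ 698 K

A = 4πr² = 4π × (0.162)² = 0.330 m².
From P = εσAT⁴, T = (P / εσA)^(1/4) = (1370 / (0.308 × 5.67×10⁻⁸ × 0.330))^(1/4).
T = (2.38×10^11)^(1/4) = 698 K.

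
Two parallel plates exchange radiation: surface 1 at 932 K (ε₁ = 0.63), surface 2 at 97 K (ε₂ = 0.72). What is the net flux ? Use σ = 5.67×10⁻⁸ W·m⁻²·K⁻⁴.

q ≈ 21600 W/m²

For two large parallel gray plates, q = σ(T₁⁴ − T₂⁴) / (1/ε₁ + 1/ε₂ − 1).
1/ε₁ + 1/ε₂ − 1 = 1/0.63 + 1/0.72 − 1 = 1.976.
T₁⁴ − T₂⁴ = 7.55×10^11 − 8.85×10^7 = 7.54×10^11 K⁴.
q = 5.67×10⁻⁸ × 7.54×10^11 / 1.976 = 21600 W/m².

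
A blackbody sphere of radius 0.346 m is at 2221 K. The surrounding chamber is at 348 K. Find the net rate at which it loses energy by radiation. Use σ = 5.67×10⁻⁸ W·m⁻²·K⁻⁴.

Q ≈ 2.07×10^6 W

A = 4πr² = 4π × (0.346)² = 1.50 m².
Q = σA(T⁴ − T_s⁴). T⁴ − T_s⁴ = (2221)⁴ − (348)⁴ = 2.43×10^13 − 1.47×10^10 = 2.43×10^13 K⁴.
Q = 5.67×10⁻⁸ × 1.50 × 2.43×10^13 = 2.07×10^6 W.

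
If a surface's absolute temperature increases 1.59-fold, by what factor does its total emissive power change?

factor ≈ 6.39

P ∝ T⁴, so the power scales as (1.59)⁴ = 6.39.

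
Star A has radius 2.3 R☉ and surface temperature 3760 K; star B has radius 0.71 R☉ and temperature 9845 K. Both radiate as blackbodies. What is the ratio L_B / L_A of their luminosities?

L_B/L_A ≈ 4.48

L = 4πR²σT⁴ ∝ R²T⁴, so L_B/L_A = (0.71/2.3)² × (9845/3760)⁴ = 0.0953 × 47.0 = 4.48.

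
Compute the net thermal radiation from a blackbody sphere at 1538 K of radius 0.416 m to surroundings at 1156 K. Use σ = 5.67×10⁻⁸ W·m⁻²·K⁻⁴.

A = 4πr² = 4π × (0.416)² = 2.17 m².
Q = σA(T⁴ − T_s⁴). T⁴ − T_s⁴ = (1538)⁴ − (1156)⁴ = 5.60×10^12 − 1.79×10^12 = 3.81×10^12 K⁴.
Q = 5.67×10⁻⁸ × 2.17 × 3.81×10^12 = 4.70×10^5 W.

Q ≈ 4.70×10^5 W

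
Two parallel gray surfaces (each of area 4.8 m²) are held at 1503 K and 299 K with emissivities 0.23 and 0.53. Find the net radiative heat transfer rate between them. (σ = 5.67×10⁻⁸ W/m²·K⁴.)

Q ≈ 2.65×10^5 W

For two large parallel gray plates, q = σ(T₁⁴ − T₂⁴) / (1/ε₁ + 1/ε₂ − 1).
1/ε₁ + 1/ε₂ − 1 = 1/0.23 + 1/0.53 − 1 = 5.235.
T₁⁴ − T₂⁴ = 5.10×10^12 − 7.99×10^9 = 5.10×10^12 K⁴.
q = 5.67×10⁻⁸ × 5.10×10^12 / 5.235 = 55200 W/m².
Q = q·A = 55200 × 4.8 = 2.65×10^5 W.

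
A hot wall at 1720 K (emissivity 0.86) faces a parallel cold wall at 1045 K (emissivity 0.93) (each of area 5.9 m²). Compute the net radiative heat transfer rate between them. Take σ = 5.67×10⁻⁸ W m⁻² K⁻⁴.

Q ≈ 2.04×10^6 W

For two large parallel gray plates, q = σ(T₁⁴ − T₂⁴) / (1/ε₁ + 1/ε₂ − 1).
1/ε₁ + 1/ε₂ − 1 = 1/0.86 + 1/0.93 − 1 = 1.238.
T₁⁴ − T₂⁴ = 8.75×10^12 − 1.19×10^12 = 7.56×10^12 K⁴.
q = 5.67×10⁻⁸ × 7.56×10^12 / 1.238 = 3.46×10^5 W/m².
Q = q·A = 3.46×10^5 × 5.9 = 2.04×10^6 W.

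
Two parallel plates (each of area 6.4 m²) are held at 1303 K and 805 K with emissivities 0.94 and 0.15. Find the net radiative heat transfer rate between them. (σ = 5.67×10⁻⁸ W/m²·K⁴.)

For two large parallel gray plates, q = σ(T₁⁴ − T₂⁴) / (1/ε₁ + 1/ε₂ − 1).
1/ε₁ + 1/ε₂ − 1 = 1/0.94 + 1/0.15 − 1 = 6.730.
T₁⁴ − T₂⁴ = 2.88×10^12 − 4.20×10^11 = 2.46×10^12 K⁴.
q = 5.67×10⁻⁸ × 2.46×10^12 / 6.730 = 20700 W/m².
Q = q·A = 20700 × 6.4 = 1.33×10^5 W.

Q ≈ 1.33×10^5 W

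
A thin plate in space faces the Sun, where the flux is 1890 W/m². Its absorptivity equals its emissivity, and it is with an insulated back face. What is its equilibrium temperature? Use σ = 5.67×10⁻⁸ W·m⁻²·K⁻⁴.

Absorbed flux αS = emitted flux εσT⁴ (one radiating face); with α = ε, T = (S/σ)^(1/4).
T = (1890 / 5.67×10⁻⁸)^(1/4) = (3.33×10^10)^(1/4).
T = 427 K.

T ≈ 427 K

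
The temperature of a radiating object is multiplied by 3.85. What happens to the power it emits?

P ∝ T⁴, so the power scales as (3.85)⁴ = 220.

factor ≈ 220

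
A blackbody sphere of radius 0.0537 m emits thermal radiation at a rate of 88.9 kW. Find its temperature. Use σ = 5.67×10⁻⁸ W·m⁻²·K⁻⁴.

T ≈ 2560 K

A = 4πr² = 4π × (0.0537)² = 0.0362 m².
From P = σAT⁴, T = (P / σA)^(1/4) = (88900 / (5.67×10⁻⁸ × 0.0362))^(1/4).
T = (4.33×10^13)^(1/4) = 2560 K.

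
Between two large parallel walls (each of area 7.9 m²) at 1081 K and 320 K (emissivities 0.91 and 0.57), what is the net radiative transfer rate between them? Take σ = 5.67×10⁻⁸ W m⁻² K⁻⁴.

Q ≈ 3.28×10^5 W

For two large parallel gray plates, q = σ(T₁⁴ − T₂⁴) / (1/ε₁ + 1/ε₂ − 1).
1/ε₁ + 1/ε₂ − 1 = 1/0.91 + 1/0.57 − 1 = 1.853.
T₁⁴ − T₂⁴ = 1.37×10^12 − 1.05×10^10 = 1.36×10^12 K⁴.
q = 5.67×10⁻⁸ × 1.36×10^12 / 1.853 = 41500 W/m².
Q = q·A = 41500 × 7.9 = 3.28×10^5 W.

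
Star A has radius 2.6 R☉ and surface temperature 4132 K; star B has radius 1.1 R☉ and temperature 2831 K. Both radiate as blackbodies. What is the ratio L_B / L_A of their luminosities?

L = 4πR²σT⁴ ∝ R²T⁴, so L_B/L_A = (1.1/2.6)² × (2831/4132)⁴ = 0.179 × 0.220 = 0.0394.

L_B/L_A ≈ 0.0394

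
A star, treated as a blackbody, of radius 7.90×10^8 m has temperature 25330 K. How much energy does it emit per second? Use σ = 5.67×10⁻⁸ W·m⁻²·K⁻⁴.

P ≈ 1.83×10^29 W

A = 4πr² = 4π × (7.90×10^8)² = 7.84×10^18 m².
P = σAT⁴ = 5.67×10⁻⁸ × 7.84×10^18 × (25330)⁴ = 5.67×10⁻⁸ × 7.84×10^18 × 4.12×10^17.
P = 1.83×10^29 W.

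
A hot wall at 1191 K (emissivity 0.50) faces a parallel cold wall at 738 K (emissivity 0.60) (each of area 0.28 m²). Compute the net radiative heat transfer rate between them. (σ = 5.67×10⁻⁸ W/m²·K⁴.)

For two large parallel gray plates, q = σ(T₁⁴ − T₂⁴) / (1/ε₁ + 1/ε₂ − 1).
1/ε₁ + 1/ε₂ − 1 = 1/0.50 + 1/0.60 − 1 = 2.667.
T₁⁴ − T₂⁴ = 2.01×10^12 − 2.97×10^11 = 1.72×10^12 K⁴.
q = 5.67×10⁻⁸ × 1.72×10^12 / 2.667 = 36500 W/m².
Q = q·A = 36500 × 0.28 = 10200 W.

Q ≈ 10200 W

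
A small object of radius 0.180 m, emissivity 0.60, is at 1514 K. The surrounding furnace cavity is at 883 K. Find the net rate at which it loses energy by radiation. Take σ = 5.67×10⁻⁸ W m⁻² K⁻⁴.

A = 4πr² = 4π × (0.180)² = 0.407 m².
Q = εσA(T⁴ − T_s⁴). T⁴ − T_s⁴ = (1514)⁴ − (883)⁴ = 5.25×10^12 − 6.08×10^11 = 4.65×10^12 K⁴.
Q = 0.60 × 5.67×10⁻⁸ × 0.407 × 4.65×10^12 = 64400 W.

Q ≈ 64400 W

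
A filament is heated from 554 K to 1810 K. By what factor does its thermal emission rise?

ratio ≈ 114

P ∝ T⁴, so the ratio is (1810/554)⁴ = (3.267)⁴ = 114.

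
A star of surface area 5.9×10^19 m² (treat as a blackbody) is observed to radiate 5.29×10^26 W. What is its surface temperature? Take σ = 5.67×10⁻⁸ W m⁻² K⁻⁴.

T ≈ 3550 K

From P = σAT⁴, T = (P / σA)^(1/4) = (5.29×10^26 / (5.67×10⁻⁸ × 5.90×10^19))^(1/4).
T = (1.58×10^14)^(1/4) = 3550 K.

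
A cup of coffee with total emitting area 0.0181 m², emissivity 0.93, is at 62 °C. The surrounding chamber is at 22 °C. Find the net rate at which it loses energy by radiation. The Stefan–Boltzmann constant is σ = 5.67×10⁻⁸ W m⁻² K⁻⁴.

Q ≈ 4.79 W

Convert: 62 °C = 335 K; 22 °C = 295 K.
Q = εσA(T⁴ − T_s⁴). T⁴ − T_s⁴ = (335)⁴ − (295)⁴ = 1.26×10^10 − 7.57×10^9 = 5.02×10^9 K⁴.
Q = 0.93 × 5.67×10⁻⁸ × 0.0181 × 5.02×10^9 = 4.79 W.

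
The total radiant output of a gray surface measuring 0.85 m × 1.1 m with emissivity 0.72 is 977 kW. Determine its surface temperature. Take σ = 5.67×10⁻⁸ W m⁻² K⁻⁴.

T ≈ 2250 K

A = 0.85 × 1.1 = 0.935 m².
From P = εσAT⁴, T = (P / εσA)^(1/4) = (9.77×10^5 / (0.72 × 5.67×10⁻⁸ × 0.935))^(1/4).
T = (2.56×10^13)^(1/4) = 2250 K.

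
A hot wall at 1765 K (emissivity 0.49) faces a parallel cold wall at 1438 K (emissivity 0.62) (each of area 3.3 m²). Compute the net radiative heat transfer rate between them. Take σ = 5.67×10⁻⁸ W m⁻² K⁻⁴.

For two large parallel gray plates, q = σ(T₁⁴ − T₂⁴) / (1/ε₁ + 1/ε₂ − 1).
1/ε₁ + 1/ε₂ − 1 = 1/0.49 + 1/0.62 − 1 = 2.654.
T₁⁴ − T₂⁴ = 9.70×10^12 − 4.28×10^12 = 5.43×10^12 K⁴.
q = 5.67×10⁻⁸ × 5.43×10^12 / 2.654 = 1.16×10^5 W/m².
Q = q·A = 1.16×10^5 × 3.3 = 3.83×10^5 W.

Q ≈ 3.83×10^5 W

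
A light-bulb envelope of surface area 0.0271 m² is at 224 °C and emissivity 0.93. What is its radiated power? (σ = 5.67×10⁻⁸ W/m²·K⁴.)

P ≈ 87.2 W

224 °C = 497 K.
Stefan–Boltzmann: P = εσAT⁴ = 0.93 × 5.67×10⁻⁸ × 0.0271 × (497)⁴ = 0.93 × 5.67×10⁻⁸ × 0.0271 × 6.10×10^10.
P = 87.2 W.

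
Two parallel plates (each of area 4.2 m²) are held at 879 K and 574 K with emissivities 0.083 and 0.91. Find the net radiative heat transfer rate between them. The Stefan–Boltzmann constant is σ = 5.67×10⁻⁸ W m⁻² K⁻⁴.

Q ≈ 9580 W

For two large parallel gray plates, q = σ(T₁⁴ − T₂⁴) / (1/ε₁ + 1/ε₂ − 1).
1/ε₁ + 1/ε₂ − 1 = 1/0.083 + 1/0.91 − 1 = 12.15.
T₁⁴ − T₂⁴ = 5.97×10^11 − 1.09×10^11 = 4.88×10^11 K⁴.
q = 5.67×10⁻⁸ × 4.88×10^11 / 12.15 = 2280 W/m².
Q = q·A = 2280 × 4.2 = 9580 W.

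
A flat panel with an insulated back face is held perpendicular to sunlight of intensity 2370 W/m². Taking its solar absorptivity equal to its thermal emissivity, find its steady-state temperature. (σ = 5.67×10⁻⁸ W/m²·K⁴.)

T ≈ 452 K

Absorbed flux αS = emitted flux εσT⁴ (one radiating face); with α = ε, T = (S/σ)^(1/4).
T = (2370 / 5.67×10⁻⁸)^(1/4) = (4.18×10^10)^(1/4).
T = 452 K.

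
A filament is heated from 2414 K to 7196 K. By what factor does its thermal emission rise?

P ∝ T⁴, so the ratio is (7196/2414)⁴ = (2.981)⁴ = 79.0.

ratio ≈ 79.0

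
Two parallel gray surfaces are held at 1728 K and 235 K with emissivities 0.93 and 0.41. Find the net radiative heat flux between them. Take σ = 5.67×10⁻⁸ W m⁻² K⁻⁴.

For two large parallel gray plates, q = σ(T₁⁴ − T₂⁴) / (1/ε₁ + 1/ε₂ − 1).
1/ε₁ + 1/ε₂ − 1 = 1/0.93 + 1/0.41 − 1 = 2.514.
T₁⁴ − T₂⁴ = 8.92×10^12 − 3.05×10^9 = 8.91×10^12 K⁴.
q = 5.67×10⁻⁸ × 8.91×10^12 / 2.514 = 2.01×10^5 W/m².

q ≈ 2.01×10^5 W/m²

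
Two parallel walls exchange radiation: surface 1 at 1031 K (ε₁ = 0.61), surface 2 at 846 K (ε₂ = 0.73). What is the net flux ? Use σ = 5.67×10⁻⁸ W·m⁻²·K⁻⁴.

q ≈ 17400 W/m²

For two large parallel gray plates, q = σ(T₁⁴ − T₂⁴) / (1/ε₁ + 1/ε₂ − 1).
1/ε₁ + 1/ε₂ − 1 = 1/0.61 + 1/0.73 − 1 = 2.009.
T₁⁴ − T₂⁴ = 1.13×10^12 − 5.12×10^11 = 6.18×10^11 K⁴.
q = 5.67×10⁻⁸ × 6.18×10^11 / 2.009 = 17400 W/m².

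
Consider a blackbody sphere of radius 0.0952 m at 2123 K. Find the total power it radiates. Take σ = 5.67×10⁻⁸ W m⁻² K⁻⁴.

A = 4πr² = 4π × (0.0952)² = 0.114 m².
P = σAT⁴ = 5.67×10⁻⁸ × 0.114 × (2123)⁴ = 5.67×10⁻⁸ × 0.114 × 2.03×10^13.
P = 1.31×10^5 W.

P ≈ 1.31×10^5 W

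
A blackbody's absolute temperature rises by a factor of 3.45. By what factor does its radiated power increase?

factor ≈ 142

P ∝ T⁴, so the power scales as (3.45)⁴ = 142.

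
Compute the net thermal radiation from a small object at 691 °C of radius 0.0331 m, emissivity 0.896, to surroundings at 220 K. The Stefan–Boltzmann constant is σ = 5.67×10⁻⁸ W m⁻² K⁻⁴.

Q ≈ 602 W

A = 4πr² = 4π × (0.0331)² = 0.0138 m².
Convert: 691 °C = 964 K.
Q = εσA(T⁴ − T_s⁴). T⁴ − T_s⁴ = (964)⁴ − (220)⁴ = 8.64×10^11 − 2.34×10^9 = 8.61×10^11 K⁴.
Q = 0.896 × 5.67×10⁻⁸ × 0.0138 × 8.61×10^11 = 602 W.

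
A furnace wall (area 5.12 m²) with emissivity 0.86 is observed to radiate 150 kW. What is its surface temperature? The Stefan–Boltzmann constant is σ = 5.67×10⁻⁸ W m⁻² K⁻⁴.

From P = εσAT⁴, T = (P / εσA)^(1/4) = (1.50×10^5 / (0.86 × 5.67×10⁻⁸ × 5.12))^(1/4).
T = (6.01×10^11)^(1/4) = 880 K.

T ≈ 880 K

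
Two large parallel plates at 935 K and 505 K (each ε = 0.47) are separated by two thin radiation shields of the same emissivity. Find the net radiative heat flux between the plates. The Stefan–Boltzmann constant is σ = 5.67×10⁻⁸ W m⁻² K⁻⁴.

Each of the 3 gaps contributes resistance (2/ε − 1) = 2/0.47 − 1 = 3.255; total = 9.766.
q = σ(T₁⁴ − T₂⁴) / 9.766 = 5.67×10⁻⁸ × 6.99×10^11 / 9.766 = 4060 W/m².

q ≈ 4060 W/m²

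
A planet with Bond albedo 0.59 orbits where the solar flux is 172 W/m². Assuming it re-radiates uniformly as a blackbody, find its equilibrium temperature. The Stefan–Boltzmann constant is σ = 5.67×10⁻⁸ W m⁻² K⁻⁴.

T ≈ 133 K

Power absorbed = (1−a)S·πR²; power emitted = 4πR²σT⁴. Equating and cancelling πR²:
T = ((1−a)S / 4σ)^(1/4) = (70.5 / (4 × 5.67×10⁻⁸))^(1/4) = (3.11×10^8)^(1/4).
T = 133 K.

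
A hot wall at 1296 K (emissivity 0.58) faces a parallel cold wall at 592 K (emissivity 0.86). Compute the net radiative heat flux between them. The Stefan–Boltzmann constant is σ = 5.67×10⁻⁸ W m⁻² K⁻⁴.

q ≈ 81100 W/m²

For two large parallel gray plates, q = σ(T₁⁴ − T₂⁴) / (1/ε₁ + 1/ε₂ − 1).
1/ε₁ + 1/ε₂ − 1 = 1/0.58 + 1/0.86 − 1 = 1.887.
T₁⁴ − T₂⁴ = 2.82×10^12 − 1.23×10^11 = 2.70×10^12 K⁴.
q = 5.67×10⁻⁸ × 2.70×10^12 / 1.887 = 81100 W/m².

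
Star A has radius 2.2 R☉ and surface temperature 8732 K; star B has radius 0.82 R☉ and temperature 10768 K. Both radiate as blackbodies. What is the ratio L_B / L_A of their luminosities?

L_B/L_A ≈ 0.321

L = 4πR²σT⁴ ∝ R²T⁴, so L_B/L_A = (0.82/2.2)² × (10768/8732)⁴ = 0.139 × 2.31 = 0.321.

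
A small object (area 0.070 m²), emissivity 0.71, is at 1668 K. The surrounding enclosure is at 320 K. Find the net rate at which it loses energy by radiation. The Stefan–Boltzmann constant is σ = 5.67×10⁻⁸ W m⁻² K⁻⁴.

Q = εσA(T⁴ − T_s⁴). T⁴ − T_s⁴ = (1668)⁴ − (320)⁴ = 7.74×10^12 − 1.05×10^10 = 7.73×10^12 K⁴.
Q = 0.71 × 5.67×10⁻⁸ × 0.0700 × 7.73×10^12 = 21800 W.

Q ≈ 21800 W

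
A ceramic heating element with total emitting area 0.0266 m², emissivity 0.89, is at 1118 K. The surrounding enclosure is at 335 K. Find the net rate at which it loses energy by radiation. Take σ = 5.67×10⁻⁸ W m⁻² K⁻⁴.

Q = εσA(T⁴ − T_s⁴). T⁴ − T_s⁴ = (1118)⁴ − (335)⁴ = 1.56×10^12 − 1.26×10^10 = 1.55×10^12 K⁴.
Q = 0.89 × 5.67×10⁻⁸ × 0.0266 × 1.55×10^12 = 2080 W.

Q ≈ 2080 W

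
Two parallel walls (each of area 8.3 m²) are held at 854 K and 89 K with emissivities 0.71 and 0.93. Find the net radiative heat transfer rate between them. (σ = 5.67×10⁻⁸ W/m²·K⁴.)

For two large parallel gray plates, q = σ(T₁⁴ − T₂⁴) / (1/ε₁ + 1/ε₂ − 1).
1/ε₁ + 1/ε₂ − 1 = 1/0.71 + 1/0.93 − 1 = 1.484.
T₁⁴ − T₂⁴ = 5.32×10^11 − 6.27×10^7 = 5.32×10^11 K⁴.
q = 5.67×10⁻⁸ × 5.32×10^11 / 1.484 = 20300 W/m².
Q = q·A = 20300 × 8.3 = 1.69×10^5 W.

Q ≈ 1.69×10^5 W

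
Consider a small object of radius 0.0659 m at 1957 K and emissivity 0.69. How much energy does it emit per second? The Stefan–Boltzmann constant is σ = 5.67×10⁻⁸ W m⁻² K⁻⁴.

A = 4πr² = 4π × (0.0659)² = 0.0546 m².
P = εσAT⁴ = 0.69 × 5.67×10⁻⁸ × 0.0546 × (1957)⁴ = 0.69 × 5.67×10⁻⁸ × 0.0546 × 1.47×10^13.
P = 31300 W.

P ≈ 31300 W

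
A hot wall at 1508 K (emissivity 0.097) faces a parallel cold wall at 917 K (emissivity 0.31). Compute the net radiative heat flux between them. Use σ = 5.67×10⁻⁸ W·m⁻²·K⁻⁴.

For two large parallel gray plates, q = σ(T₁⁴ − T₂⁴) / (1/ε₁ + 1/ε₂ − 1).
1/ε₁ + 1/ε₂ − 1 = 1/0.097 + 1/0.31 − 1 = 12.54.
T₁⁴ − T₂⁴ = 5.17×10^12 − 7.07×10^11 = 4.46×10^12 K⁴.
q = 5.67×10⁻⁸ × 4.46×10^12 / 12.54 = 20200 W/m².

q ≈ 20200 W/m²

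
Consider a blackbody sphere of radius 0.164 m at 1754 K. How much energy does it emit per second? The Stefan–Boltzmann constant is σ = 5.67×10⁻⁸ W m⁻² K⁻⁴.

A = 4πr² = 4π × (0.164)² = 0.338 m².
P = σAT⁴ = 5.67×10⁻⁸ × 0.338 × (1754)⁴ = 5.67×10⁻⁸ × 0.338 × 9.46×10^12.
P = 1.81×10^5 W.

P ≈ 1.81×10^5 W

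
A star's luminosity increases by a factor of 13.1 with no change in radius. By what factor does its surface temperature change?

P ∝ T⁴ ⇒ T ∝ P^(1/4), so T scales by (13.1)^(1/4) = 1.90.

factor ≈ 1.90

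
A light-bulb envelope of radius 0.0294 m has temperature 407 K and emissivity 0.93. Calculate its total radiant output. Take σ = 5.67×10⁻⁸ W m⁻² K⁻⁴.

A = 4πr² = 4π × (0.0294)² = 0.0109 m².
Stefan–Boltzmann: P = εσAT⁴ = 0.93 × 5.67×10⁻⁸ × 0.0109 × (407)⁴ = 0.93 × 5.67×10⁻⁸ × 0.0109 × 2.74×10^10.
P = 15.7 W.

P ≈ 15.7 W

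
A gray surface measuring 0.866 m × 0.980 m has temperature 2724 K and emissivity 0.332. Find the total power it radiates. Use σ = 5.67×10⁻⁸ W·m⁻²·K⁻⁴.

P ≈ 8.80×10^5 W

A = 0.866 × 0.980 = 0.849 m².
Stefan–Boltzmann: P = εσAT⁴ = 0.332 × 5.67×10⁻⁸ × 0.849 × (2724)⁴ = 0.332 × 5.67×10⁻⁸ × 0.849 × 5.51×10^13.
P = 8.80×10^5 W.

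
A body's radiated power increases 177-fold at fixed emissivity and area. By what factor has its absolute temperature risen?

factor ≈ 3.65

P ∝ T⁴ ⇒ T ∝ P^(1/4), so T scales by (177)^(1/4) = 3.65.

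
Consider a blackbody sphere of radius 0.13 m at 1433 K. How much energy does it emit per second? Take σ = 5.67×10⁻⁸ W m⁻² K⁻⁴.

P ≈ 50800 W

A = 4πr² = 4π × (0.13)² = 0.212 m².
P = σAT⁴ = 5.67×10⁻⁸ × 0.212 × (1433)⁴ = 5.67×10⁻⁸ × 0.212 × 4.22×10^12.
P = 50800 W.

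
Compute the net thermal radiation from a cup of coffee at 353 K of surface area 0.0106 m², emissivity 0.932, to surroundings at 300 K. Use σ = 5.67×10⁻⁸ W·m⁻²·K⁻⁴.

Q = εσA(T⁴ − T_s⁴). T⁴ − T_s⁴ = (353)⁴ − (300)⁴ = 1.55×10^10 − 8.10×10^9 = 7.43×10^9 K⁴.
Q = 0.932 × 5.67×10⁻⁸ × 0.0106 × 7.43×10^9 = 4.16 W.

Q ≈ 4.16 W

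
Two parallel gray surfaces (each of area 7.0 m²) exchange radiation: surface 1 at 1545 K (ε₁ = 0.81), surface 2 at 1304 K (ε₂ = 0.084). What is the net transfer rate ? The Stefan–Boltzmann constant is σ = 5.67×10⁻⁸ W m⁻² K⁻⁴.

For two large parallel gray plates, q = σ(T₁⁴ − T₂⁴) / (1/ε₁ + 1/ε₂ − 1).
1/ε₁ + 1/ε₂ − 1 = 1/0.81 + 1/0.084 − 1 = 12.14.
T₁⁴ − T₂⁴ = 5.70×10^12 − 2.89×10^12 = 2.81×10^12 K⁴.
q = 5.67×10⁻⁸ × 2.81×10^12 / 12.14 = 13100 W/m².
Q = q·A = 13100 × 7.0 = 91800 W.

Q ≈ 91800 W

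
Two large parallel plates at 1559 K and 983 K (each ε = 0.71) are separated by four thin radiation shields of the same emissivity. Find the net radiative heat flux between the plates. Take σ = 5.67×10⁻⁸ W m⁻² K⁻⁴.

Each of the 5 gaps contributes resistance (2/ε − 1) = 2/0.71 − 1 = 1.817; total = 9.085.
q = σ(T₁⁴ − T₂⁴) / 9.085 = 5.67×10⁻⁸ × 4.97×10^12 / 9.085 = 31000 W/m².

q ≈ 31000 W/m²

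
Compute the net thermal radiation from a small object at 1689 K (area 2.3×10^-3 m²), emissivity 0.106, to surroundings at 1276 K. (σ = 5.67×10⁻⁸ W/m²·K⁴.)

Q = εσA(T⁴ − T_s⁴). T⁴ − T_s⁴ = (1689)⁴ − (1276)⁴ = 8.14×10^12 − 2.65×10^12 = 5.49×10^12 K⁴.
Q = 0.106 × 5.67×10⁻⁸ × 2.30×10^-3 × 5.49×10^12 = 75.9 W.

Q ≈ 75.9 W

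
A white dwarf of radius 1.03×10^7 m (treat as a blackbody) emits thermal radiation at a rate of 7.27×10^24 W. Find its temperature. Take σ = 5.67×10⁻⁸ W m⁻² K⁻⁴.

A = 4πr² = 4π × (1.03×10^7)² = 1.33×10^15 m².
From P = σAT⁴, T = (P / σA)^(1/4) = (7.27×10^24 / (5.67×10⁻⁸ × 1.33×10^15))^(1/4).
T = (9.62×10^16)^(1/4) = 17600 K.

T ≈ 17600 K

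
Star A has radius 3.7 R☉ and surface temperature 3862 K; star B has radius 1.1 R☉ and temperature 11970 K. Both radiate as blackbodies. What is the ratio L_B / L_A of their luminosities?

L = 4πR²σT⁴ ∝ R²T⁴, so L_B/L_A = (1.1/3.7)² × (11970/3862)⁴ = 0.0884 × 92.3 = 8.16.

L_B/L_A ≈ 8.16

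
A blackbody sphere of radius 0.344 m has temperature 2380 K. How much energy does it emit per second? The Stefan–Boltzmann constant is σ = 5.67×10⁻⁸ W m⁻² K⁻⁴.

A = 4πr² = 4π × (0.344)² = 1.49 m².
P = σAT⁴ = 5.67×10⁻⁸ × 1.49 × (2380)⁴ = 5.67×10⁻⁸ × 1.49 × 3.21×10^13.
P = 2.71×10^6 W.

P ≈ 2.71×10^6 W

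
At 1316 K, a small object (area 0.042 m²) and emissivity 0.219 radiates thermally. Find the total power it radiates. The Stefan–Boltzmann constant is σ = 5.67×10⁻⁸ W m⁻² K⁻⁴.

P ≈ 1560 W

Stefan–Boltzmann: P = εσAT⁴ = 0.219 × 5.67×10⁻⁸ × 0.0420 × (1316)⁴ = 0.219 × 5.67×10⁻⁸ × 0.0420 × 3.00×10^12.
P = 1560 W.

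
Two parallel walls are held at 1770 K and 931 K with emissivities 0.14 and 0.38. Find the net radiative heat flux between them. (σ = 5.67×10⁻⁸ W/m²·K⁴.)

For two large parallel gray plates, q = σ(T₁⁴ − T₂⁴) / (1/ε₁ + 1/ε₂ − 1).
1/ε₁ + 1/ε₂ − 1 = 1/0.14 + 1/0.38 − 1 = 8.774.
T₁⁴ − T₂⁴ = 9.82×10^12 − 7.51×10^11 = 9.06×10^12 K⁴.
q = 5.67×10⁻⁸ × 9.06×10^12 / 8.774 = 58600 W/m².

q ≈ 58600 W/m²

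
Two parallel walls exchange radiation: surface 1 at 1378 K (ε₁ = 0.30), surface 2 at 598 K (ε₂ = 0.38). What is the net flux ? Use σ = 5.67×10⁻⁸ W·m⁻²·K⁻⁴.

q ≈ 39700 W/m²

For two large parallel gray plates, q = σ(T₁⁴ − T₂⁴) / (1/ε₁ + 1/ε₂ − 1).
1/ε₁ + 1/ε₂ − 1 = 1/0.30 + 1/0.38 − 1 = 4.965.
T₁⁴ − T₂⁴ = 3.61×10^12 − 1.28×10^11 = 3.48×10^12 K⁴.
q = 5.67×10⁻⁸ × 3.48×10^12 / 4.965 = 39700 W/m².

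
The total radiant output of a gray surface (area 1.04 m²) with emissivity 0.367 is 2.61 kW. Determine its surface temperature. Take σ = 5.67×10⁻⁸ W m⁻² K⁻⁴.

T ≈ 589 K

From P = εσAT⁴, T = (P / εσA)^(1/4) = (2610 / (0.367 × 5.67×10⁻⁸ × 1.04))^(1/4).
T = (1.21×10^11)^(1/4) = 589 K.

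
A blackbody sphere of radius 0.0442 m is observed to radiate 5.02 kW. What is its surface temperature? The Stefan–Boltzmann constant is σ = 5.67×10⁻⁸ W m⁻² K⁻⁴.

T ≈ 1380 K

A = 4πr² = 4π × (0.0442)² = 0.0246 m².
From P = σAT⁴, T = (P / σA)^(1/4) = (5020 / (5.67×10⁻⁸ × 0.0246))^(1/4).
T = (3.61×10^12)^(1/4) = 1380 K.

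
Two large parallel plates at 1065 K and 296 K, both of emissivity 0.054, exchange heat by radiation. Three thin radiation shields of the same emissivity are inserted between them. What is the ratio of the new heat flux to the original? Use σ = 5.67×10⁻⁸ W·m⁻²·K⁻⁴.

With N identical shields there are N+1 = 4 gaps in series, each with the same radiative resistance, so the flux falls to 1/(N+1) of its unshielded value.

ratio ≈ 0.250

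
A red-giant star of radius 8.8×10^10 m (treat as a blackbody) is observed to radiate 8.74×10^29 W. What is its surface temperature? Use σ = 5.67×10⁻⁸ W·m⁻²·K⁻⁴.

A = 4πr² = 4π × (8.8×10^10)² = 9.73×10^22 m².
From P = σAT⁴, T = (P / σA)^(1/4) = (8.74×10^29 / (5.67×10⁻⁸ × 9.73×10^22))^(1/4).
T = (1.58×10^14)^(1/4) = 3550 K.

T ≈ 3550 K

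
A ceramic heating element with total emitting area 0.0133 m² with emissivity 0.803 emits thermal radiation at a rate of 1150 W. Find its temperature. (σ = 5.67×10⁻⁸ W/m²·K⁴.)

T ≈ 1170 K

From P = εσAT⁴, T = (P / εσA)^(1/4) = (1150 / (0.803 × 5.67×10⁻⁸ × 0.0133))^(1/4).
T = (1.90×10^12)^(1/4) = 1170 K.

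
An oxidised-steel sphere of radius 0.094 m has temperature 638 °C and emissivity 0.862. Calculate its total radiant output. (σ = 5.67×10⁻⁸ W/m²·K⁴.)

P ≈ 3740 W

A = 4πr² = 4π × (0.094)² = 0.111 m².
638 °C = 911 K.
P = εσAT⁴ = 0.862 × 5.67×10⁻⁸ × 0.111 × (911)⁴ = 0.862 × 5.67×10⁻⁸ × 0.111 × 6.89×10^11.
P = 3740 W.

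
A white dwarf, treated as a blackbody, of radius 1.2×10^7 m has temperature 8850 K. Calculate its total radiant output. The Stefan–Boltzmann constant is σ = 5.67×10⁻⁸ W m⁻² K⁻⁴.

A = 4πr² = 4π × (1.2×10^7)² = 1.81×10^15 m².
P = σAT⁴ = 5.67×10⁻⁸ × 1.81×10^15 × (8850)⁴ = 5.67×10⁻⁸ × 1.81×10^15 × 6.13×10^15.
P = 6.29×10^23 W.

P ≈ 6.29×10^23 W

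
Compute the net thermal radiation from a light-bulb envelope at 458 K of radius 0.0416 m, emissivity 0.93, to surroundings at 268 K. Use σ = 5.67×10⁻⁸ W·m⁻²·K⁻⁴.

Q ≈ 44.5 W

A = 4πr² = 4π × (0.0416)² = 0.0217 m².
Q = εσA(T⁴ − T_s⁴). T⁴ − T_s⁴ = (458)⁴ − (268)⁴ = 4.40×10^10 − 5.16×10^9 = 3.88×10^10 K⁴.
Q = 0.93 × 5.67×10⁻⁸ × 0.0217 × 3.88×10^10 = 44.5 W.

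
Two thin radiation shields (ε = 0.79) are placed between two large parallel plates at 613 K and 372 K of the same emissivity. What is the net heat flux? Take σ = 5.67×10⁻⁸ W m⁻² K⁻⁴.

Each of the 3 gaps contributes resistance (2/ε − 1) = 2/0.79 − 1 = 1.532; total = 4.595.
q = σ(T₁⁴ − T₂⁴) / 4.595 = 5.67×10⁻⁸ × 1.22×10^11 / 4.595 = 1510 W/m².

q ≈ 1510 W/m²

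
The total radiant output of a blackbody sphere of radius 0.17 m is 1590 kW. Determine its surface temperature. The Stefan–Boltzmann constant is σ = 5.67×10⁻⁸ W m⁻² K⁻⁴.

T ≈ 2960 K

A = 4πr² = 4π × (0.17)² = 0.363 m².
From P = σAT⁴, T = (P / σA)^(1/4) = (1.59×10^6 / (5.67×10⁻⁸ × 0.363))^(1/4).
T = (7.72×10^13)^(1/4) = 2960 K.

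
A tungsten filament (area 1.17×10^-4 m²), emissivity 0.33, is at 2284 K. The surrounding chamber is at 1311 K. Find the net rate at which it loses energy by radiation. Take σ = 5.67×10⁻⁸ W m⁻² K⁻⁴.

Q ≈ 53.1 W

Q = εσA(T⁴ − T_s⁴). T⁴ − T_s⁴ = (2284)⁴ − (1311)⁴ = 2.72×10^13 − 2.95×10^12 = 2.43×10^13 K⁴.
Q = 0.33 × 5.67×10⁻⁸ × 1.17×10^-4 × 2.43×10^13 = 53.1 W.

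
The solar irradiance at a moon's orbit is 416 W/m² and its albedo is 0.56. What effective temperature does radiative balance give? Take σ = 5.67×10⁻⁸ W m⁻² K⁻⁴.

Power absorbed = (1−a)S·πR²; power emitted = 4πR²σT⁴. Equating and cancelling πR²:
T = ((1−a)S / 4σ)^(1/4) = (183 / (4 × 5.67×10⁻⁸))^(1/4) = (8.07×10^8)^(1/4).
T = 169 K.

T ≈ 169 K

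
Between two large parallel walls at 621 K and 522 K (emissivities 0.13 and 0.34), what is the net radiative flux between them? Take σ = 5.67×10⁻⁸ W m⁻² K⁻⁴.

q ≈ 438 W/m²

For two large parallel gray plates, q = σ(T₁⁴ − T₂⁴) / (1/ε₁ + 1/ε₂ − 1).
1/ε₁ + 1/ε₂ − 1 = 1/0.13 + 1/0.34 − 1 = 9.633.
T₁⁴ − T₂⁴ = 1.49×10^11 − 7.42×10^10 = 7.45×10^10 K⁴.
q = 5.67×10⁻⁸ × 7.45×10^10 / 9.633 = 438 W/m².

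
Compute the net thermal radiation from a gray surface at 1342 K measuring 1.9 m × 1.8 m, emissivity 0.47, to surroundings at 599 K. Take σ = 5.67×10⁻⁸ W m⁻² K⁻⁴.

Q ≈ 2.84×10^5 W

A = 1.9 × 1.8 = 3.42 m².
Q = εσA(T⁴ − T_s⁴). T⁴ − T_s⁴ = (1342)⁴ − (599)⁴ = 3.24×10^12 − 1.29×10^11 = 3.11×10^12 K⁴.
Q = 0.47 × 5.67×10⁻⁸ × 3.42 × 3.11×10^12 = 2.84×10^5 W.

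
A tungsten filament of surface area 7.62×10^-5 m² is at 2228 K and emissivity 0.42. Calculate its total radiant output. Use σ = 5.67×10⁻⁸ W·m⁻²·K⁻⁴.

Stefan–Boltzmann: P = εσAT⁴ = 0.42 × 5.67×10⁻⁸ × 7.62×10^-5 × (2228)⁴ = 0.42 × 5.67×10⁻⁸ × 7.62×10^-5 × 2.46×10^13.
P = 44.7 W.

P ≈ 44.7 W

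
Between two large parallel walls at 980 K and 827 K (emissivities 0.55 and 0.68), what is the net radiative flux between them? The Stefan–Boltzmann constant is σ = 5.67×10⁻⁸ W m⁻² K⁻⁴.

q ≈ 11300 W/m²

For two large parallel gray plates, q = σ(T₁⁴ − T₂⁴) / (1/ε₁ + 1/ε₂ − 1).
1/ε₁ + 1/ε₂ − 1 = 1/0.55 + 1/0.68 − 1 = 2.289.
T₁⁴ − T₂⁴ = 9.22×10^11 − 4.68×10^11 = 4.55×10^11 K⁴.
q = 5.67×10⁻⁸ × 4.55×10^11 / 2.289 = 11300 W/m².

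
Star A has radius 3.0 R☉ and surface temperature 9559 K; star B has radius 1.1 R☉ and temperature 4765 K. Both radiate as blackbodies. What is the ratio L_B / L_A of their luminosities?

L_B/L_A ≈ 8.30×10^-3

L = 4πR²σT⁴ ∝ R²T⁴, so L_B/L_A = (1.1/3.0)² × (4765/9559)⁴ = 0.134 × 0.0617 = 8.30×10^-3.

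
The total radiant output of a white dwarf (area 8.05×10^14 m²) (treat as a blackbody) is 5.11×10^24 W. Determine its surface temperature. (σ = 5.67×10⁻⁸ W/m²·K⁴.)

T ≈ 18300 K

From P = σAT⁴, T = (P / σA)^(1/4) = (5.11×10^24 / (5.67×10⁻⁸ × 8.05×10^14))^(1/4).
T = (1.12×10^17)^(1/4) = 18300 K.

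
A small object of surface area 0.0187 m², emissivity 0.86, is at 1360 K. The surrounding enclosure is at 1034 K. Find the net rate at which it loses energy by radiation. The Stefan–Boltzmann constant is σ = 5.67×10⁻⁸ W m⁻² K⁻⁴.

Q = εσA(T⁴ − T_s⁴). T⁴ − T_s⁴ = (1360)⁴ − (1034)⁴ = 3.42×10^12 − 1.14×10^12 = 2.28×10^12 K⁴.
Q = 0.86 × 5.67×10⁻⁸ × 0.0187 × 2.28×10^12 = 2080 W.

Q ≈ 2080 W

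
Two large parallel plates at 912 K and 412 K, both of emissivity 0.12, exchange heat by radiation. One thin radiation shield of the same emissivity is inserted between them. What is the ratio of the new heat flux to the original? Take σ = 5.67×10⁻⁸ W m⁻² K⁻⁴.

With N identical shields there are N+1 = 2 gaps in series, each with the same radiative resistance, so the flux falls to 1/(N+1) of its unshielded value.

ratio ≈ 0.500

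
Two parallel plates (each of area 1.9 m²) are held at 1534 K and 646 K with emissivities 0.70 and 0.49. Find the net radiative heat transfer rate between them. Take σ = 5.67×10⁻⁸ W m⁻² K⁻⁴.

For two large parallel gray plates, q = σ(T₁⁴ − T₂⁴) / (1/ε₁ + 1/ε₂ − 1).
1/ε₁ + 1/ε₂ − 1 = 1/0.70 + 1/0.49 − 1 = 2.469.
T₁⁴ − T₂⁴ = 5.54×10^12 − 1.74×10^11 = 5.36×10^12 K⁴.
q = 5.67×10⁻⁸ × 5.36×10^12 / 2.469 = 1.23×10^5 W/m².
Q = q·A = 1.23×10^5 × 1.9 = 2.34×10^5 W.

Q ≈ 2.34×10^5 W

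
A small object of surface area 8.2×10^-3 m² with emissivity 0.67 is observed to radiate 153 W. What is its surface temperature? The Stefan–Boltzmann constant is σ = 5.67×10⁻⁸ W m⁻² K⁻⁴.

T ≈ 837 K

From P = εσAT⁴, T = (P / εσA)^(1/4) = (153 / (0.67 × 5.67×10⁻⁸ × 8.20×10^-3))^(1/4).
T = (4.91×10^11)^(1/4) = 837 K.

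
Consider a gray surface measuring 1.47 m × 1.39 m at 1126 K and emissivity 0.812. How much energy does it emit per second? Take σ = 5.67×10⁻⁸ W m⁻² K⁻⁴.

P ≈ 1.51×10^5 W

A = 1.47 × 1.39 = 2.04 m².
P = εσAT⁴ = 0.812 × 5.67×10⁻⁸ × 2.04 × (1126)⁴ = 0.812 × 5.67×10⁻⁸ × 2.04 × 1.61×10^12.
P = 1.51×10^5 W.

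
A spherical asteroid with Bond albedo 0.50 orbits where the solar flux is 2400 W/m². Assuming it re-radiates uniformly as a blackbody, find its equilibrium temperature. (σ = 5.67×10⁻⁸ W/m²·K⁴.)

T ≈ 270 K

Power absorbed = (1−a)S·πR²; power emitted = 4πR²σT⁴. Equating and cancelling πR²:
T = ((1−a)S / 4σ)^(1/4) = (1200 / (4 × 5.67×10⁻⁸))^(1/4) = (5.29×10^9)^(1/4).
T = 270 K.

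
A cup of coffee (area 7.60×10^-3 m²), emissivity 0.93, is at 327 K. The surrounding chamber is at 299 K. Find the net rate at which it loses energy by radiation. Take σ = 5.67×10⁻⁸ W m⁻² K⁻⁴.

Q ≈ 1.38 W

Q = εσA(T⁴ − T_s⁴). T⁴ − T_s⁴ = (327)⁴ − (299)⁴ = 1.14×10^10 − 7.99×10^9 = 3.44×10^9 K⁴.
Q = 0.93 × 5.67×10⁻⁸ × 7.60×10^-3 × 3.44×10^9 = 1.38 W.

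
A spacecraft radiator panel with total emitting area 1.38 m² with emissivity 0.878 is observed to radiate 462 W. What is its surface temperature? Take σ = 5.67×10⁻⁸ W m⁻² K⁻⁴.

From P = εσAT⁴, T = (P / εσA)^(1/4) = (462 / (0.878 × 5.67×10⁻⁸ × 1.38))^(1/4).
T = (6.72×10^9)^(1/4) = 286 K.

T ≈ 286 K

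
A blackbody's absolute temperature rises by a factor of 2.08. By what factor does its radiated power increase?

factor ≈ 18.7

P ∝ T⁴, so the power scales as (2.08)⁴ = 18.7.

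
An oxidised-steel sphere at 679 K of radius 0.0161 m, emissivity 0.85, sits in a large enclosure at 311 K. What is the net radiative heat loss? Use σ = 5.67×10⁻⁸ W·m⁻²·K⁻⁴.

A = 4πr² = 4π × (0.0161)² = 3.26×10^-3 m².
Q = εσA(T⁴ − T_s⁴). T⁴ − T_s⁴ = (679)⁴ − (311)⁴ = 2.13×10^11 − 9.35×10^9 = 2.03×10^11 K⁴.
Q = 0.85 × 5.67×10⁻⁸ × 3.26×10^-3 × 2.03×10^11 = 31.9 W.

Q ≈ 31.9 W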